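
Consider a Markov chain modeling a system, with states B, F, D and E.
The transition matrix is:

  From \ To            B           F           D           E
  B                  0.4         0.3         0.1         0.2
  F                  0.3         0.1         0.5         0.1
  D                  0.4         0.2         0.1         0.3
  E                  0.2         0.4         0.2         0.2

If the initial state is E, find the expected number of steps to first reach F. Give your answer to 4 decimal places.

2.9412

Let t(s) be the expected number of steps to first reach F from state s, with t(F) = 0. Conditioning on the first step:
t(B) = 1 + 0.4·t(B) + 0.1·t(D) + 0.2·t(E)
t(D) = 1 + 0.4·t(B) + 0.1·t(D) + 0.3·t(E)
t(E) = 1 + 0.2·t(B) + 0.2·t(D) + 0.2·t(E)
Solving: t(B) = 3.2353, t(D) = 3.5294, t(E) = 2.9412.
Expected steps from E to F: 2.9412.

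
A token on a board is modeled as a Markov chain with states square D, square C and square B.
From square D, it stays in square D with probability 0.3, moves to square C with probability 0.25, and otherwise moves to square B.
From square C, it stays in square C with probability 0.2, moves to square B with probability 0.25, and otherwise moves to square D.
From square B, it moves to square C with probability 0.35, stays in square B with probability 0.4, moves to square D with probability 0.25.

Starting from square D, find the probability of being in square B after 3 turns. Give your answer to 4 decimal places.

Propagate the distribution vector 3 turns from square D.
After 0 turns: (1.0000, 0.0000, 0.0000)
After 1 turn: (0.3000, 0.2500, 0.4500)
After 2 turns: (0.3400, 0.2825, 0.3775)
After 3 turns: (0.3518, 0.2736, 0.3746)
P(in square B after 3 turns) = 0.3746

0.3746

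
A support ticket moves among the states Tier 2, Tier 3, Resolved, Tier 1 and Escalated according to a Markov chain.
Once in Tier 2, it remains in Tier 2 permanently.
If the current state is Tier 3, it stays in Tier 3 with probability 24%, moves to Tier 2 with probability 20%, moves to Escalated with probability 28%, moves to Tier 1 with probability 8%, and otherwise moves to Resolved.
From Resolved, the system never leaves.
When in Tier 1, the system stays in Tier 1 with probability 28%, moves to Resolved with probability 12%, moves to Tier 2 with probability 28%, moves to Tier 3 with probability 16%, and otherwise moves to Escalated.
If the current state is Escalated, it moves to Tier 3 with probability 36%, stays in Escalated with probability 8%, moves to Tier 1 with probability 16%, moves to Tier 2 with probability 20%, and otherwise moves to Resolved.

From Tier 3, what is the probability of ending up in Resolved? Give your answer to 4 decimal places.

0.4756

Let h(s) be the probability of absorption at Resolved starting from transient state s. Then h(Resolved) = 1 and h(Tier 2) = 0. By first-step analysis:
h(Tier 3) = 0.2·0 + 0.24·h(Tier 3) + 0.2·1 + 0.08·h(Tier 1) + 0.28·h(Escalated)
h(Tier 1) = 0.28·0 + 0.16·h(Tier 3) + 0.12·1 + 0.28·h(Tier 1) + 0.16·h(Escalated)
h(Escalated) = 0.2·0 + 0.36·h(Tier 3) + 0.2·1 + 0.16·h(Tier 1) + 0.08·h(Escalated)
Solving: h(Tier 3) = 0.4756, h(Tier 1) = 0.3766, h(Escalated) = 0.4690.
Starting from Tier 3, the probability is 0.4756.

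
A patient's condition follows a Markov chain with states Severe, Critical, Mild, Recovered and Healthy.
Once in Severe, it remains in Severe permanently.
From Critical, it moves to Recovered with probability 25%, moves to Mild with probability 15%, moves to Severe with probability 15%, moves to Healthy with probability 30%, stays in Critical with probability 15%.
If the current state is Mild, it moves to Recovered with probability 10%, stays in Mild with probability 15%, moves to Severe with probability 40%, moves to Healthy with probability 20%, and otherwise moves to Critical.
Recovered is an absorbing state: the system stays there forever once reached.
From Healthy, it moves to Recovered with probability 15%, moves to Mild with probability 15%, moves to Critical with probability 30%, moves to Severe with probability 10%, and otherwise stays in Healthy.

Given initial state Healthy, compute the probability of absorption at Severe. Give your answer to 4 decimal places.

0.4852

Let h(s) be the probability of absorption at Severe starting from transient state s. Then h(Severe) = 1 and h(Recovered) = 0. By first-step analysis:
h(Critical) = 0.15·1 + 0.15·h(Critical) + 0.15·h(Mild) + 0.25·0 + 0.3·h(Healthy)
h(Mild) = 0.4·1 + 0.15·h(Critical) + 0.15·h(Mild) + 0.1·0 + 0.2·h(Healthy)
h(Healthy) = 0.1·1 + 0.3·h(Critical) + 0.15·h(Mild) + 0.15·0 + 0.3·h(Healthy)
Solving: h(Critical) = 0.4654, h(Mild) = 0.6669, h(Healthy) = 0.4852.
Starting from Healthy, the probability is 0.4852.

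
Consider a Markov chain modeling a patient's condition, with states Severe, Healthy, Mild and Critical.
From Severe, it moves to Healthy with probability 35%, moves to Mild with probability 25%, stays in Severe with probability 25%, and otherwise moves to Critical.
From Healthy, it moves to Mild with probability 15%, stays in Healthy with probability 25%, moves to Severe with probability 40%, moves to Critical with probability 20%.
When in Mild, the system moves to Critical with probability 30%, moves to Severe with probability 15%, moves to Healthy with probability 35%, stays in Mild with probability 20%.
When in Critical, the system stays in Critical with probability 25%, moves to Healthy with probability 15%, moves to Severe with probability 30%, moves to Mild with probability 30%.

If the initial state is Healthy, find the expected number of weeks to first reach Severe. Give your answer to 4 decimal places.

3.0459

Let t(s) be the expected number of weeks to first reach Severe from state s, with t(Severe) = 0. Conditioning on the first week:
t(Healthy) = 1 + 0.25·t(Healthy) + 0.15·t(Mild) + 0.2·t(Critical)
t(Mild) = 1 + 0.35·t(Healthy) + 0.2·t(Mild) + 0.3·t(Critical)
t(Critical) = 1 + 0.15·t(Healthy) + 0.3·t(Mild) + 0.25·t(Critical)
Solving: t(Healthy) = 3.0459, t(Mild) = 3.8953, t(Critical) = 3.5006.
Expected weeks from Healthy to Severe: 3.0459.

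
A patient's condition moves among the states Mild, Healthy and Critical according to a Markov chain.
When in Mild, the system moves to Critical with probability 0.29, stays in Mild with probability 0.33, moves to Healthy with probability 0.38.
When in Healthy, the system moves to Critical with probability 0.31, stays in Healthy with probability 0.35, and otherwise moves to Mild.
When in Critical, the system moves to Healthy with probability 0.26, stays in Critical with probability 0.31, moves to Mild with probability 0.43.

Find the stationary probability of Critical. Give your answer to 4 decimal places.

0.3027

Let the stationary distribution be π with π = πP and π_1 + π_2 + π_3 = 1.
π_1 = 0.33·π_1 + 0.34·π_2 + 0.43·π_3
π_2 = 0.38·π_1 + 0.35·π_2 + 0.26·π_3
Solving with the normalization constraint gives π = (0.3636, 0.3337, 0.3027).
So the stationary probability of Critical is 0.3027.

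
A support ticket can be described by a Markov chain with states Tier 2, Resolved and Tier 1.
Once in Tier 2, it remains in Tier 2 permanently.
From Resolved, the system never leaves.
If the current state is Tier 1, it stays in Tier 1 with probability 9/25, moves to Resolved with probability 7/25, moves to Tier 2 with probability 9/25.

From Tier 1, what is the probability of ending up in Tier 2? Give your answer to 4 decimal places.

0.5625

Let h(s) be the probability of absorption at Tier 2 starting from transient state s. Then h(Tier 2) = 1 and h(Resolved) = 0. By first-step analysis:
h(Tier 1) = 0.36·1 + 0.28·0 + 0.36·h(Tier 1)
Solving: h(Tier 1) = 0.5625.
Starting from Tier 1, the probability is 0.5625.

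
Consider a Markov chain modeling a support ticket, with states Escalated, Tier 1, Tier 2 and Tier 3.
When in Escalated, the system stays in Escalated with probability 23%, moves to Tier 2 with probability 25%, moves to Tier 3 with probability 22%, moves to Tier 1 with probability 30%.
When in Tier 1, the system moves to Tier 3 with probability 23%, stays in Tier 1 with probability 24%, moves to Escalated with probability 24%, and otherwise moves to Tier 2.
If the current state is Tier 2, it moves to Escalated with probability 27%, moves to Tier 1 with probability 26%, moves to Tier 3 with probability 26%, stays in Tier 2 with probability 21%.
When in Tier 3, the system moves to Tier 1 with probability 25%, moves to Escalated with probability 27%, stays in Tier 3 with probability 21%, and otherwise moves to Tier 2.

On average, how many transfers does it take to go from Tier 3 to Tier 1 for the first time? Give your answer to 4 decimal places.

Let t(s) be the expected number of transfers to first reach Tier 1 from state s, with t(Tier 1) = 0. Conditioning on the first transfer:
t(Escalated) = 1 + 0.23·t(Escalated) + 0.25·t(Tier 2) + 0.22·t(Tier 3)
t(Tier 2) = 1 + 0.27·t(Escalated) + 0.21·t(Tier 2) + 0.26·t(Tier 3)
t(Tier 3) = 1 + 0.27·t(Escalated) + 0.27·t(Tier 2) + 0.21·t(Tier 3)
Solving: t(Escalated) = 3.5864, t(Tier 2) = 3.7312, t(Tier 3) = 3.7668.
Expected transfers from Tier 3 to Tier 1: 3.7668.

3.7668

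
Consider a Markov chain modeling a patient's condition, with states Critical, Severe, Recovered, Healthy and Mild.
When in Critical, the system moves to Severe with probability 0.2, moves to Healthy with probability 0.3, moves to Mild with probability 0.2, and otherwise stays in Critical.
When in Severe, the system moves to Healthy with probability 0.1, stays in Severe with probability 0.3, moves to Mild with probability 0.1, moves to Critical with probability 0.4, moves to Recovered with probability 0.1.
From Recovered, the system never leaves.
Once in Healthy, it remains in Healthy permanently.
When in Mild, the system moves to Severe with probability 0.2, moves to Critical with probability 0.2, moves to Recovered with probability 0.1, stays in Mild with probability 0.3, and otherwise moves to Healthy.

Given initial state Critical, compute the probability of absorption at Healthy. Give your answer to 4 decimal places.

Let h(s) be the probability of absorption at Healthy starting from transient state s. Then h(Healthy) = 1 and h(Recovered) = 0. By first-step analysis:
h(Critical) = 0.3·h(Critical) + 0.2·h(Severe) + 0.3·1 + 0.2·h(Mild)
h(Severe) = 0.4·h(Critical) + 0.3·h(Severe) + 0.1·0 + 0.1·1 + 0.1·h(Mild)
h(Mild) = 0.2·h(Critical) + 0.2·h(Severe) + 0.1·0 + 0.2·1 + 0.3·h(Mild)
Solving: h(Critical) = 0.8489, h(Severe) = 0.7333, h(Mild) = 0.7378.
Starting from Critical, the probability is 0.8489.

0.8489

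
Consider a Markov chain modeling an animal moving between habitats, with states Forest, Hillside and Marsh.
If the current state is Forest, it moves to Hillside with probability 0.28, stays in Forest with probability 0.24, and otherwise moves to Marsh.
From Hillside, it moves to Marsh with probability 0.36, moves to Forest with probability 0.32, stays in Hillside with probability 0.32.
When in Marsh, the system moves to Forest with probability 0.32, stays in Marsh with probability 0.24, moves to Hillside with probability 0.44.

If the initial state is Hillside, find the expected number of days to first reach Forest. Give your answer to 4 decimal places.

Let t(s) be the expected number of days to first reach Forest from state s, with t(Forest) = 0. Conditioning on the first day:
t(Hillside) = 1 + 0.32·t(Hillside) + 0.36·t(Marsh)
t(Marsh) = 1 + 0.44·t(Hillside) + 0.24·t(Marsh)
Solving: t(Hillside) = 3.1250, t(Marsh) = 3.1250.
Expected days from Hillside to Forest: 3.1250.

3.1250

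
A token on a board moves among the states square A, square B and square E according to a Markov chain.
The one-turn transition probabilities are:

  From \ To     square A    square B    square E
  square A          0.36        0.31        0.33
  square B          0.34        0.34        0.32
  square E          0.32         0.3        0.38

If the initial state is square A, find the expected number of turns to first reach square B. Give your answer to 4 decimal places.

3.2624

Let t(s) be the expected number of turns to first reach square B from state s, with t(square B) = 0. Conditioning on the first turn:
t(square A) = 1 + 0.36·t(square A) + 0.33·t(square E)
t(square E) = 1 + 0.32·t(square A) + 0.38·t(square E)
Solving: t(square A) = 3.2624, t(square E) = 3.2967.
Expected turns from square A to square B: 3.2624.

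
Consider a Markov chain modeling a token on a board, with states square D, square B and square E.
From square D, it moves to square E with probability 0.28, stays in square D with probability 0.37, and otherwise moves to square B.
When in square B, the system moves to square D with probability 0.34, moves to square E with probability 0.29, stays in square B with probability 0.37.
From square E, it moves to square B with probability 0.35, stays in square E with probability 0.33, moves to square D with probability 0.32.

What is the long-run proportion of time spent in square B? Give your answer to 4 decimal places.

Let the stationary distribution be π with π = πP and π_1 + π_2 + π_3 = 1.
π_1 = 0.37·π_1 + 0.34·π_2 + 0.32·π_3
π_2 = 0.35·π_1 + 0.37·π_2 + 0.35·π_3
Solving with the normalization constraint gives π = (0.3444, 0.3571, 0.2985).
So the stationary probability of square B is 0.3571.

0.3571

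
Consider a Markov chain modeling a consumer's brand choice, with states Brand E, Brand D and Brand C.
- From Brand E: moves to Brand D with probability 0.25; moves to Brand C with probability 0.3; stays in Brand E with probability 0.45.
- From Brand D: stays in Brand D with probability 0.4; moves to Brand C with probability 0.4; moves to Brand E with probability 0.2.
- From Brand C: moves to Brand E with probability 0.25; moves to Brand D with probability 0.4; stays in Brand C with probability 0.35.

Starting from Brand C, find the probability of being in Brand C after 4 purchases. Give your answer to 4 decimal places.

Propagate the distribution vector 4 purchases from Brand C.
After 0 purchases: (0.0000, 0.0000, 1.0000)
After 1 purchase: (0.2500, 0.4000, 0.3500)
After 2 purchases: (0.2800, 0.3625, 0.3575)
After 3 purchases: (0.2879, 0.3580, 0.3541)
After 4 purchases: (0.2897, 0.3568, 0.3535)
P(in Brand C after 4 purchases) = 0.3535

0.3535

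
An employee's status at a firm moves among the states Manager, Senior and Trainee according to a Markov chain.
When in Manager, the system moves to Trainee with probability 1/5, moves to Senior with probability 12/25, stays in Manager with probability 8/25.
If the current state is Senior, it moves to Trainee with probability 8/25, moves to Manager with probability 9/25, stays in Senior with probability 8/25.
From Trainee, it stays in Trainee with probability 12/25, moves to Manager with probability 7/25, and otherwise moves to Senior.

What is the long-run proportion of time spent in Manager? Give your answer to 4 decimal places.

0.3204

Let the stationary distribution be π with π = πP and π_1 + π_2 + π_3 = 1.
π_1 = 0.32·π_1 + 0.36·π_2 + 0.28·π_3
π_2 = 0.48·π_1 + 0.32·π_2 + 0.24·π_3
Solving with the normalization constraint gives π = (0.3204, 0.3444, 0.3352).
So the stationary probability of Manager is 0.3204.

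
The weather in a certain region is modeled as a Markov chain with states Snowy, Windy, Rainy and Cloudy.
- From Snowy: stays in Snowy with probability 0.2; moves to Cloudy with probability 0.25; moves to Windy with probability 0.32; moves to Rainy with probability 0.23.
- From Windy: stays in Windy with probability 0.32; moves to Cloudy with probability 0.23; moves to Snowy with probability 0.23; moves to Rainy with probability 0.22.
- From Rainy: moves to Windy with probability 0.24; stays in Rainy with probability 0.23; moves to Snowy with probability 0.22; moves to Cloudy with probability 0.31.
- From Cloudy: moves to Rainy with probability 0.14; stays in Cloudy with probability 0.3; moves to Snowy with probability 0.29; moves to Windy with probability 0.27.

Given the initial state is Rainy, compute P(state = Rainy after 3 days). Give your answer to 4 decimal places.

0.2024

Propagate the distribution vector 3 days from Rainy.
After 0 days: (0.0000, 0.0000, 1.0000, 0.0000)
After 1 day: (0.2200, 0.2400, 0.2300, 0.3100)
After 2 days: (0.2397, 0.2861, 0.1997, 0.2745)
After 3 days: (0.2373, 0.2903, 0.2024, 0.2700)
P(in Rainy after 3 days) = 0.2024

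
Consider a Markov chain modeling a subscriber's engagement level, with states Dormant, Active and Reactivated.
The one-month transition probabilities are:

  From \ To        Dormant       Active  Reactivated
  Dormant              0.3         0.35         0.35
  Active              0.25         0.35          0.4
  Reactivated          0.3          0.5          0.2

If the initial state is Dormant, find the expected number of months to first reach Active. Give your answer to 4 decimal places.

Let t(s) be the expected number of months to first reach Active from state s, with t(Active) = 0. Conditioning on the first month:
t(Dormant) = 1 + 0.3·t(Dormant) + 0.35·t(Reactivated)
t(Reactivated) = 1 + 0.3·t(Dormant) + 0.2·t(Reactivated)
Solving: t(Dormant) = 2.5275, t(Reactivated) = 2.1978.
Expected months from Dormant to Active: 2.5275.

2.5275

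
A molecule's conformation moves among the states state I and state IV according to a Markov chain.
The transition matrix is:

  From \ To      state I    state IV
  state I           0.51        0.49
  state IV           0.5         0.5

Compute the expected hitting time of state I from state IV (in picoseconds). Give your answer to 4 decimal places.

2.0000

Let t(s) be the expected number of picoseconds to first reach state I from state s, with t(state I) = 0. Conditioning on the first picosecond:
t(state IV) = 1 + 0.5·t(state IV)
Solving: t(state IV) = 2.0000.
Expected picoseconds from state IV to state I: 2.0000.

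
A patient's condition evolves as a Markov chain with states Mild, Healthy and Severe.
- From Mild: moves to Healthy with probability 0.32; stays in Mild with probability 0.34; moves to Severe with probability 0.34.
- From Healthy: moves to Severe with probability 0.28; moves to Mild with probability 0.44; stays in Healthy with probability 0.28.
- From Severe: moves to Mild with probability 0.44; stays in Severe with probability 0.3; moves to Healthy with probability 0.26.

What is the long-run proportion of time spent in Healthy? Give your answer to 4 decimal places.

0.2898

Let the stationary distribution be π with π = πP and π_1 + π_2 + π_3 = 1.
π_1 = 0.34·π_1 + 0.44·π_2 + 0.44·π_3
π_2 = 0.32·π_1 + 0.28·π_2 + 0.26·π_3
Solving with the normalization constraint gives π = (0.4000, 0.2898, 0.3102).
So the stationary probability of Healthy is 0.2898.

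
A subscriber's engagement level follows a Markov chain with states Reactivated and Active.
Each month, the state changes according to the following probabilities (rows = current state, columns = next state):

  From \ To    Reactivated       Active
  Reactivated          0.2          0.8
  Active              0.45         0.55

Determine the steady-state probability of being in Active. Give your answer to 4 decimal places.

Let the stationary distribution be π with π = πP and π_1 + π_2 = 1.
π_1 = 0.2·π_1 + 0.45·π_2
Solving with the normalization constraint gives π = (0.3600, 0.6400).
So the stationary probability of Active is 0.6400.

0.6400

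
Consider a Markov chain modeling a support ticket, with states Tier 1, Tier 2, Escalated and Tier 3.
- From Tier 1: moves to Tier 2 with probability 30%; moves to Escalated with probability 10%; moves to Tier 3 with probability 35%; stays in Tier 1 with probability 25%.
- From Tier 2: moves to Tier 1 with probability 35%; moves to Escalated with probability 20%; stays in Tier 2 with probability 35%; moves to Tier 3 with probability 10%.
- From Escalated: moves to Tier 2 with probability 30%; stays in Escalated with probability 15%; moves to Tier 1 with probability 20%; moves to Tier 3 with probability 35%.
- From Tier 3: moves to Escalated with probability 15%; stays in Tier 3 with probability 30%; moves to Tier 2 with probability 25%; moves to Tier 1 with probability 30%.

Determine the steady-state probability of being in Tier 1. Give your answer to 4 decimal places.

Let the stationary distribution be π with π = πP and π_1 + π_2 + π_3 + π_4 = 1.
π_1 = 0.25·π_1 + 0.35·π_2 + 0.2·π_3 + 0.3·π_4
π_2 = 0.3·π_1 + 0.35·π_2 + 0.3·π_3 + 0.25·π_4
π_3 = 0.1·π_1 + 0.2·π_2 + 0.15·π_3 + 0.15·π_4
Solving with the normalization constraint gives π = (0.2857, 0.3020, 0.1508, 0.2614).
So the stationary probability of Tier 1 is 0.2857.

0.2857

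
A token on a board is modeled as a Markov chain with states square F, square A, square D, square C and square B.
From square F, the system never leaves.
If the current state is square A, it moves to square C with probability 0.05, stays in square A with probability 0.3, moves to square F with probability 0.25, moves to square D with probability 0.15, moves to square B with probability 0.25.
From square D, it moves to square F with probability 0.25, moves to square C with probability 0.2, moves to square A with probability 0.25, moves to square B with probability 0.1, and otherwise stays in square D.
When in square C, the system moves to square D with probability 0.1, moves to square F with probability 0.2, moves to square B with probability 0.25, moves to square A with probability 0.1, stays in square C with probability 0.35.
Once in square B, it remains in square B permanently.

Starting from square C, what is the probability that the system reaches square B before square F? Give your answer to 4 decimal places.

0.5211

Let h(s) be the probability of absorption at square B starting from transient state s. Then h(square B) = 1 and h(square F) = 0. By first-step analysis:
h(square A) = 0.25·0 + 0.3·h(square A) + 0.15·h(square D) + 0.05·h(square C) + 0.25·1
h(square D) = 0.25·0 + 0.25·h(square A) + 0.2·h(square D) + 0.2·h(square C) + 0.1·1
h(square C) = 0.2·0 + 0.1·h(square A) + 0.1·h(square D) + 0.35·h(square C) + 0.25·1
Solving: h(square A) = 0.4813, h(square D) = 0.4057, h(square C) = 0.5211.
Starting from square C, the probability is 0.5211.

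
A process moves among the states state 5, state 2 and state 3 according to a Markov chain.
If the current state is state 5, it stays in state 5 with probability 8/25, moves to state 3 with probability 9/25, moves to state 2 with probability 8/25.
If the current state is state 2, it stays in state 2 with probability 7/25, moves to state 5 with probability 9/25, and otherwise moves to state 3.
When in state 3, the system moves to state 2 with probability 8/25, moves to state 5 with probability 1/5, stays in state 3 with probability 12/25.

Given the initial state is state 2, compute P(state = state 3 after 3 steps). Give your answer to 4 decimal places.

0.4084

Propagate the distribution vector 3 steps from state 2.
After 0 steps: (0.0000, 1.0000, 0.0000)
After 1 step: (0.3600, 0.2800, 0.3600)
After 2 steps: (0.2880, 0.3088, 0.4032)
After 3 steps: (0.2840, 0.3076, 0.4084)
P(in state 3 after 3 steps) = 0.4084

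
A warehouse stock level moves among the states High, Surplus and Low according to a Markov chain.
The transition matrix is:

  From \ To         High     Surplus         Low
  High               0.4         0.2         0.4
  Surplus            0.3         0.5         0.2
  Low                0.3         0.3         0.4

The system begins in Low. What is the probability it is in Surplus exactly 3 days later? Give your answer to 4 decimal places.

0.3330

Propagate the distribution vector 3 days from Low.
After 0 days: (0.0000, 0.0000, 1.0000)
After 1 day: (0.3000, 0.3000, 0.4000)
After 2 days: (0.3300, 0.3300, 0.3400)
After 3 days: (0.3330, 0.3330, 0.3340)
P(in Surplus after 3 days) = 0.3330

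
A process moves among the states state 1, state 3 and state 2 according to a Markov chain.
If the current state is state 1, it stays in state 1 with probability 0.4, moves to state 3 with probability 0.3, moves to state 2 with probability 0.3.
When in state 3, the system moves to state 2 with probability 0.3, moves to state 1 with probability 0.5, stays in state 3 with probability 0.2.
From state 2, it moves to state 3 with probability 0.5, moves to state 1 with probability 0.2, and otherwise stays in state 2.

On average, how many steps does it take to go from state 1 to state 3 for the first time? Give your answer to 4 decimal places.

Let t(s) be the expected number of steps to first reach state 3 from state s, with t(state 3) = 0. Conditioning on the first step:
t(state 1) = 1 + 0.4·t(state 1) + 0.3·t(state 2)
t(state 2) = 1 + 0.2·t(state 1) + 0.3·t(state 2)
Solving: t(state 1) = 2.7778, t(state 2) = 2.2222.
Expected steps from state 1 to state 3: 2.7778.

2.7778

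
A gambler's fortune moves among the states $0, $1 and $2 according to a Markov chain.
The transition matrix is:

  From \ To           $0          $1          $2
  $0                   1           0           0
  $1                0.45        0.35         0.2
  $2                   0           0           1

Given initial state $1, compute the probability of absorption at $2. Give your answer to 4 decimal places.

0.3077

Let h(s) be the probability of absorption at $2 starting from transient state s. Then h($2) = 1 and h($0) = 0. By first-step analysis:
h($1) = 0.45·0 + 0.35·h($1) + 0.2·1
Solving: h($1) = 0.3077.
Starting from $1, the probability is 0.3077.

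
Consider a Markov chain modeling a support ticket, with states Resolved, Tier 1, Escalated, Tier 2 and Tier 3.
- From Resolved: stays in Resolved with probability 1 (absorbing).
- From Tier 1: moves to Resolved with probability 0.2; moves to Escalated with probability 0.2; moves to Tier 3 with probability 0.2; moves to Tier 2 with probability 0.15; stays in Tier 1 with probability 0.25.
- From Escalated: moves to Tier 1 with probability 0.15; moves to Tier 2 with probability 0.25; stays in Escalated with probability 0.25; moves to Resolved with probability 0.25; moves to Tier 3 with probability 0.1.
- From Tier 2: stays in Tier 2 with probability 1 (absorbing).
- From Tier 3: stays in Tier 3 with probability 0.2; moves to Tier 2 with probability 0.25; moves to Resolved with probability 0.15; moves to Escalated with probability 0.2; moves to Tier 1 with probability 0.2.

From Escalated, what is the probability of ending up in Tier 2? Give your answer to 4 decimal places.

Let h(s) be the probability of absorption at Tier 2 starting from transient state s. Then h(Tier 2) = 1 and h(Resolved) = 0. By first-step analysis:
h(Tier 1) = 0.2·0 + 0.25·h(Tier 1) + 0.2·h(Escalated) + 0.15·1 + 0.2·h(Tier 3)
h(Escalated) = 0.25·0 + 0.15·h(Tier 1) + 0.25·h(Escalated) + 0.25·1 + 0.1·h(Tier 3)
h(Tier 3) = 0.15·0 + 0.2·h(Tier 1) + 0.2·h(Escalated) + 0.25·1 + 0.2·h(Tier 3)
Solving: h(Tier 1) = 0.4838, h(Escalated) = 0.5047, h(Tier 3) = 0.5596.
Starting from Escalated, the probability is 0.5047.

0.5047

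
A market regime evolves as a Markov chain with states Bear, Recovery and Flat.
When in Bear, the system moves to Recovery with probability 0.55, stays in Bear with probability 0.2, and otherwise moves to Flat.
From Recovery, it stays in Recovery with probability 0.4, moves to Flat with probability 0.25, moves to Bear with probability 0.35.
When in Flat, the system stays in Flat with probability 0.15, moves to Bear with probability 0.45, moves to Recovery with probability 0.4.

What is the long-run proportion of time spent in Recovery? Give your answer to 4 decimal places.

Let the stationary distribution be π with π = πP and π_1 + π_2 + π_3 = 1.
π_1 = 0.2·π_1 + 0.35·π_2 + 0.45·π_3
π_2 = 0.55·π_1 + 0.4·π_2 + 0.4·π_3
Solving with the normalization constraint gives π = (0.3241, 0.4486, 0.2273).
So the stationary probability of Recovery is 0.4486.

0.4486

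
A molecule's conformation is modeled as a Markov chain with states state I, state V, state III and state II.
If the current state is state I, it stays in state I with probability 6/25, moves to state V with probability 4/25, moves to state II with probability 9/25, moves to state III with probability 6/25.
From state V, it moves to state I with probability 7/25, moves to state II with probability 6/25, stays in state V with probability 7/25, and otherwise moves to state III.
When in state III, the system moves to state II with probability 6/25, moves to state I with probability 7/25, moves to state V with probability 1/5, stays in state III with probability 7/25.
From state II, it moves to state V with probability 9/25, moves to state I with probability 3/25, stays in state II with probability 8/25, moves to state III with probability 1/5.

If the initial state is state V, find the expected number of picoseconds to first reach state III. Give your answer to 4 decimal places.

4.7851

Let t(s) be the expected number of picoseconds to first reach state III from state s, with t(state III) = 0. Conditioning on the first picosecond:
t(state I) = 1 + 0.24·t(state I) + 0.16·t(state V) + 0.36·t(state II)
t(state V) = 1 + 0.28·t(state I) + 0.28·t(state V) + 0.24·t(state II)
t(state II) = 1 + 0.12·t(state I) + 0.36·t(state V) + 0.32·t(state II)
Solving: t(state I) = 4.6046, t(state V) = 4.7851, t(state II) = 4.8164.
Expected picoseconds from state V to state III: 4.7851.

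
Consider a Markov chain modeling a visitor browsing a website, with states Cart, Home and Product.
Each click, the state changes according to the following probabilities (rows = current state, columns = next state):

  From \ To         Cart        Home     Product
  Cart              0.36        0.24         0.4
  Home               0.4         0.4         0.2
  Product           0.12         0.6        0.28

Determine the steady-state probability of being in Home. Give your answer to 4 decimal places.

0.4076

Let the stationary distribution be π with π = πP and π_1 + π_2 + π_3 = 1.
π_1 = 0.36·π_1 + 0.4·π_2 + 0.12·π_3
π_2 = 0.24·π_1 + 0.4·π_2 + 0.6·π_3
Solving with the normalization constraint gives π = (0.3081, 0.4076, 0.2844).
So the stationary probability of Home is 0.4076.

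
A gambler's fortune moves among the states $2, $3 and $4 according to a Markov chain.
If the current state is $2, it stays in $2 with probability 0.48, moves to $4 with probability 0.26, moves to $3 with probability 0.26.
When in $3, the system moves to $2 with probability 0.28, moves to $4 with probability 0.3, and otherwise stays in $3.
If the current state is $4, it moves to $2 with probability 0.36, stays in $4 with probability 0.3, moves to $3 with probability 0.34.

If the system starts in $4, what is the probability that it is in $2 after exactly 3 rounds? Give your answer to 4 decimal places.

Propagate the distribution vector 3 rounds from $4.
After 0 rounds: (0.0000, 0.0000, 1.0000)
After 1 round: (0.3600, 0.3400, 0.3000)
After 2 rounds: (0.3760, 0.3384, 0.2856)
After 3 rounds: (0.3780, 0.3370, 0.2850)
P(in $2 after 3 rounds) = 0.3780

0.3780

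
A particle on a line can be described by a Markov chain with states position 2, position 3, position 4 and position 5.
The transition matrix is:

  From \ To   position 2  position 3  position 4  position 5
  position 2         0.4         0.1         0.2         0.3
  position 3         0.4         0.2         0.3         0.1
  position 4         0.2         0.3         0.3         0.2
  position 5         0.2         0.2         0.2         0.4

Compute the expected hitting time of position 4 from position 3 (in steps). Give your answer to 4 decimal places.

4.1573

Let t(s) be the expected number of steps to first reach position 4 from state s, with t(position 4) = 0. Conditioning on the first step:
t(position 2) = 1 + 0.4·t(position 2) + 0.1·t(position 3) + 0.3·t(position 5)
t(position 3) = 1 + 0.4·t(position 2) + 0.2·t(position 3) + 0.1·t(position 5)
t(position 5) = 1 + 0.2·t(position 2) + 0.2·t(position 3) + 0.4·t(position 5)
Solving: t(position 2) = 4.6629, t(position 3) = 4.1573, t(position 5) = 4.6067.
Expected steps from position 3 to position 4: 4.1573.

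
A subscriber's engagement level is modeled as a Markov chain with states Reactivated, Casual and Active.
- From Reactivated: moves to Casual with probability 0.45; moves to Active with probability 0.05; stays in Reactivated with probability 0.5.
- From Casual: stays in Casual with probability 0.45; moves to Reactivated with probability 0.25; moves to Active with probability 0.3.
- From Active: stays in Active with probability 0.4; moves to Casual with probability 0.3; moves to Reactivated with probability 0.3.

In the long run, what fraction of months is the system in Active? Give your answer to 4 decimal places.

Let the stationary distribution be π with π = πP and π_1 + π_2 + π_3 = 1.
π_1 = 0.5·π_1 + 0.25·π_2 + 0.3·π_3
π_2 = 0.45·π_1 + 0.45·π_2 + 0.3·π_3
Solving with the normalization constraint gives π = (0.3491, 0.4145, 0.2364).
So the stationary probability of Active is 0.2364.

0.2364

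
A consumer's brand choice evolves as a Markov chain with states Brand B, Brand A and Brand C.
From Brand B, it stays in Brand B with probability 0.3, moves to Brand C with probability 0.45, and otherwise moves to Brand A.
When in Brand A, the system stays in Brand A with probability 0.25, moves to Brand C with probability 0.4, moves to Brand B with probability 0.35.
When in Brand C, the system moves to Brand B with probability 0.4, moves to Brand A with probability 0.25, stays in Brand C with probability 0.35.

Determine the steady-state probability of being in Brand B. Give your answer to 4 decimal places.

0.3523

Let the stationary distribution be π with π = πP and π_1 + π_2 + π_3 = 1.
π_1 = 0.3·π_1 + 0.35·π_2 + 0.4·π_3
π_2 = 0.25·π_1 + 0.25·π_2 + 0.25·π_3
Solving with the normalization constraint gives π = (0.3523, 0.2500, 0.3977).
So the stationary probability of Brand B is 0.3523.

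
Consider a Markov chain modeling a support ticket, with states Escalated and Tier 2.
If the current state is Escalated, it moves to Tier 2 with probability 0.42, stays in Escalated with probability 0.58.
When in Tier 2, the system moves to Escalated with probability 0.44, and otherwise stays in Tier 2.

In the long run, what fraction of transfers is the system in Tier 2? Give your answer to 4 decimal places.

Let the stationary distribution be π with π = πP and π_1 + π_2 = 1.
π_1 = 0.58·π_1 + 0.44·π_2
Solving with the normalization constraint gives π = (0.5116, 0.4884).
So the stationary probability of Tier 2 is 0.4884.

0.4884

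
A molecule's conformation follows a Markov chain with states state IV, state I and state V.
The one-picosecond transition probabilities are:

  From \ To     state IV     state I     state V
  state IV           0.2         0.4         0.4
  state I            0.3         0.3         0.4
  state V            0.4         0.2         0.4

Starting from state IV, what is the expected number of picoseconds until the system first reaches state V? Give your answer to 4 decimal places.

2.5000

Let t(s) be the expected number of picoseconds to first reach state V from state s, with t(state V) = 0. Conditioning on the first picosecond:
t(state IV) = 1 + 0.2·t(state IV) + 0.4·t(state I)
t(state I) = 1 + 0.3·t(state IV) + 0.3·t(state I)
Solving: t(state IV) = 2.5000, t(state I) = 2.5000.
Expected picoseconds from state IV to state V: 2.5000.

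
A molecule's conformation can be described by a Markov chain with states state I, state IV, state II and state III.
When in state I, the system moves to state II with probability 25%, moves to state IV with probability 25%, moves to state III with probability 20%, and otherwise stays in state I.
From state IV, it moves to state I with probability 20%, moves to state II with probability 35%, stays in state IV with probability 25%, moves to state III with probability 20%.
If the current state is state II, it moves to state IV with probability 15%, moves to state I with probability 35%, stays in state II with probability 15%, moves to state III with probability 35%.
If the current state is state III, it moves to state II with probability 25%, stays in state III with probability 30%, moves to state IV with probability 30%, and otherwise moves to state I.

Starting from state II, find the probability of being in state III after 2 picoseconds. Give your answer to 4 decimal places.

Propagate the distribution vector 2 picoseconds from state II.
After 0 picoseconds: (0.0000, 0.0000, 1.0000, 0.0000)
After 1 picosecond: (0.3500, 0.1500, 0.1500, 0.3500)
After 2 picoseconds: (0.2400, 0.2525, 0.2500, 0.2575)
P(in state III after 2 picoseconds) = 0.2575

0.2575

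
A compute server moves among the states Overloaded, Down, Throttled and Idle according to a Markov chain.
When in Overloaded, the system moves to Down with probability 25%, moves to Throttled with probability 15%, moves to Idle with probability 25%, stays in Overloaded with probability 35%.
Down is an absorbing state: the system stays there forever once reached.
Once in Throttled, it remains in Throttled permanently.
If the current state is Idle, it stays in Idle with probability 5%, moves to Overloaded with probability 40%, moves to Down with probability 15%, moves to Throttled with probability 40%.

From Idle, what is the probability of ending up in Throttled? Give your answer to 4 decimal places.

Let h(s) be the probability of absorption at Throttled starting from transient state s. Then h(Throttled) = 1 and h(Down) = 0. By first-step analysis:
h(Overloaded) = 0.35·h(Overloaded) + 0.25·0 + 0.15·1 + 0.25·h(Idle)
h(Idle) = 0.4·h(Overloaded) + 0.15·0 + 0.4·1 + 0.05·h(Idle)
Solving: h(Overloaded) = 0.4686, h(Idle) = 0.6184.
Starting from Idle, the probability is 0.6184.

0.6184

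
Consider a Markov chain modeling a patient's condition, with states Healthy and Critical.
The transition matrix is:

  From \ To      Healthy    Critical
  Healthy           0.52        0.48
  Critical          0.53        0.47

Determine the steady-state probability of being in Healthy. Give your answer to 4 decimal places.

0.5248

Let the stationary distribution be π with π = πP and π_1 + π_2 = 1.
π_1 = 0.52·π_1 + 0.53·π_2
Solving with the normalization constraint gives π = (0.5248, 0.4752).
So the stationary probability of Healthy is 0.5248.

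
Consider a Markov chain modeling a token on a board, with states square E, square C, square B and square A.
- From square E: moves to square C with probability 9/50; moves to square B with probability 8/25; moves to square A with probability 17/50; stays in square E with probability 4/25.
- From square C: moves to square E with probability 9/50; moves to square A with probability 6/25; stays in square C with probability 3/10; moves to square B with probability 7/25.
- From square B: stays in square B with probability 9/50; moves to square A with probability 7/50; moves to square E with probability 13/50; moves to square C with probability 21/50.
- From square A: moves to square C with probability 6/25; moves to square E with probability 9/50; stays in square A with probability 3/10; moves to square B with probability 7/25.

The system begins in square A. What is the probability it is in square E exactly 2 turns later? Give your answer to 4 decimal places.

Propagate the distribution vector 2 turns from square A.
After 0 turns: (0.0000, 0.0000, 0.0000, 1.0000)
After 1 turn: (0.1800, 0.2400, 0.2800, 0.3000)
After 2 turns: (0.1988, 0.2940, 0.2592, 0.2480)
P(in square E after 2 turns) = 0.1988

0.1988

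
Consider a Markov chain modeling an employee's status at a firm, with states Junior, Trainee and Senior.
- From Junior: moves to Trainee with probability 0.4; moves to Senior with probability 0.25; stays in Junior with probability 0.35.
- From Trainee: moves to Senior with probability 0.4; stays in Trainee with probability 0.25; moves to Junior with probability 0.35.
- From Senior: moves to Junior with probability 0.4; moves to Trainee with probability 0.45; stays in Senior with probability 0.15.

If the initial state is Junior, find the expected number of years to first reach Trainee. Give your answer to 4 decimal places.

2.4309

Let t(s) be the expected number of years to first reach Trainee from state s, with t(Trainee) = 0. Conditioning on the first year:
t(Junior) = 1 + 0.35·t(Junior) + 0.25·t(Senior)
t(Senior) = 1 + 0.4·t(Junior) + 0.15·t(Senior)
Solving: t(Junior) = 2.4309, t(Senior) = 2.3204.
Expected years from Junior to Trainee: 2.4309.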